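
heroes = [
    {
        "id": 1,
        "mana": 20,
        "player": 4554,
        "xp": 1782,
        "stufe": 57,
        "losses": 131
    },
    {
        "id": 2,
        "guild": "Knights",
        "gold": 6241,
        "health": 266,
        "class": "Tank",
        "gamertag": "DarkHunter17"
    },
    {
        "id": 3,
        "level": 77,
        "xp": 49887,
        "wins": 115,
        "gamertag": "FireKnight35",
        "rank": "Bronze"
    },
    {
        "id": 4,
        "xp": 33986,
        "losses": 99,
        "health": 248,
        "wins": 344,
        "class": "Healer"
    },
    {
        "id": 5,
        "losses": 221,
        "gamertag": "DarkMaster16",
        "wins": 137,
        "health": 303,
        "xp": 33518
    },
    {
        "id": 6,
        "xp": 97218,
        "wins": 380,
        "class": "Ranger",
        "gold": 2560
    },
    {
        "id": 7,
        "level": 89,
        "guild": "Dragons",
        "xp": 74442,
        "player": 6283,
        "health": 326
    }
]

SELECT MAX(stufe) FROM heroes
57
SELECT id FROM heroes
[1, 2, 3, 4, 5, 6, 7]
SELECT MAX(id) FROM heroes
7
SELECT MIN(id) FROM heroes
1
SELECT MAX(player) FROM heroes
6283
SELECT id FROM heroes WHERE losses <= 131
[1, 4]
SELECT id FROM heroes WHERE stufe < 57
[]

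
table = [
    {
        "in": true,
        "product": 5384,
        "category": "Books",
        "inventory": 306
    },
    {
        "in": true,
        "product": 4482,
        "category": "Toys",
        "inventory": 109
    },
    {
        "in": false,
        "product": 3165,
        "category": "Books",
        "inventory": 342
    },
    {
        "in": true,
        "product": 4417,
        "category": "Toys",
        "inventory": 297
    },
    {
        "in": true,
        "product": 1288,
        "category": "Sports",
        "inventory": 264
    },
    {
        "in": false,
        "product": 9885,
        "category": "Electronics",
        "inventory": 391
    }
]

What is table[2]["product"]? 3165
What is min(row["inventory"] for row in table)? 109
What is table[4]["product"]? 1288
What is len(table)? 6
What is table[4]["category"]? "Sports"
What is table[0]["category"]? "Books"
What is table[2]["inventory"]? 342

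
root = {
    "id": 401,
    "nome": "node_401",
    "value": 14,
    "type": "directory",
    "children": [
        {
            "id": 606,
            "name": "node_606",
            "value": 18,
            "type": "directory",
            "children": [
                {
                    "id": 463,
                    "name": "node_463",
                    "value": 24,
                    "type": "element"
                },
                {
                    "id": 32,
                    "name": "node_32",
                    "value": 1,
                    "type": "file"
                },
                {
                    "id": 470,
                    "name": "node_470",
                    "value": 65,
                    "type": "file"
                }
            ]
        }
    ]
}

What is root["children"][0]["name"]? "node_606"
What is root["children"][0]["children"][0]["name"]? "node_463"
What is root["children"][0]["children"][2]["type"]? "file"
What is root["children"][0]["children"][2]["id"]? 470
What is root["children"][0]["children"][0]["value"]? 24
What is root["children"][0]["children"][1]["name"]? "node_32"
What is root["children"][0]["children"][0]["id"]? 463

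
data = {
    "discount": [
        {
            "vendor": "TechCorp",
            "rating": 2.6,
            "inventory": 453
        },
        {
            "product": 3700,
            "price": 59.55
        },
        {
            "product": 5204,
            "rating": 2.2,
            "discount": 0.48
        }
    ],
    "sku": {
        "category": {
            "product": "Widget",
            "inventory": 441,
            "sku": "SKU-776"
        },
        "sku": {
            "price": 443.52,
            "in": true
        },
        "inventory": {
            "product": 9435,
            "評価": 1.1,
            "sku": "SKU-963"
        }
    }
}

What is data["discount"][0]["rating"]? 2.6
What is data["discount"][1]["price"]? 59.55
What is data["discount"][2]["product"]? 5204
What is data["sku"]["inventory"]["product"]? 9435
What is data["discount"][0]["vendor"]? "TechCorp"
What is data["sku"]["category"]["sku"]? "SKU-776"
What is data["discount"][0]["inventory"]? 453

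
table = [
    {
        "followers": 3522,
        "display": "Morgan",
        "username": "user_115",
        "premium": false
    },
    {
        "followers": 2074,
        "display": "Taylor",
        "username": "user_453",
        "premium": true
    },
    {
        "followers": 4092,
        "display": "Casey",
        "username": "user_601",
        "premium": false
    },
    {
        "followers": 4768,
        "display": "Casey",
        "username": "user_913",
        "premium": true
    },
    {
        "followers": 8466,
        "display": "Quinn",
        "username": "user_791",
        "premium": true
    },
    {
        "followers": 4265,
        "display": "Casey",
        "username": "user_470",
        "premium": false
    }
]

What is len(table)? 6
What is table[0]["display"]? "Morgan"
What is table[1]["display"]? "Taylor"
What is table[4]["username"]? "user_791"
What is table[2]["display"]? "Casey"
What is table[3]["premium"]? True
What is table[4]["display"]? "Quinn"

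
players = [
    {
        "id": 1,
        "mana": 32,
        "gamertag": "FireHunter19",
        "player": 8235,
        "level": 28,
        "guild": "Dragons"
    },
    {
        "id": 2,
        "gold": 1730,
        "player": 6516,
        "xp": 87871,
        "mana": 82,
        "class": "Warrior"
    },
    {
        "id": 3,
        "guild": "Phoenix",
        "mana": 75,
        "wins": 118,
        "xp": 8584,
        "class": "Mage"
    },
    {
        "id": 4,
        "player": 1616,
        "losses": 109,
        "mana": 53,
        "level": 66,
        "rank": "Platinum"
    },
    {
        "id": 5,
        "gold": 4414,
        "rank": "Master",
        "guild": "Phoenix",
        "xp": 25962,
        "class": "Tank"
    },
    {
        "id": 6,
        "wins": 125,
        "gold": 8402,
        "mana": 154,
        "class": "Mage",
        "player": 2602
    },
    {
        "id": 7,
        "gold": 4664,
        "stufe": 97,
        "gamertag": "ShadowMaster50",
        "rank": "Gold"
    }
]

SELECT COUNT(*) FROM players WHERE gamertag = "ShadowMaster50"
1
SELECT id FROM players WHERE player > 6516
[1]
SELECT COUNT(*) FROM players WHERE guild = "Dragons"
1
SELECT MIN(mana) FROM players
32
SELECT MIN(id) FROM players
1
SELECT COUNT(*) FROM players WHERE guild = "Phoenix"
2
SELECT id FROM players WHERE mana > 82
[6]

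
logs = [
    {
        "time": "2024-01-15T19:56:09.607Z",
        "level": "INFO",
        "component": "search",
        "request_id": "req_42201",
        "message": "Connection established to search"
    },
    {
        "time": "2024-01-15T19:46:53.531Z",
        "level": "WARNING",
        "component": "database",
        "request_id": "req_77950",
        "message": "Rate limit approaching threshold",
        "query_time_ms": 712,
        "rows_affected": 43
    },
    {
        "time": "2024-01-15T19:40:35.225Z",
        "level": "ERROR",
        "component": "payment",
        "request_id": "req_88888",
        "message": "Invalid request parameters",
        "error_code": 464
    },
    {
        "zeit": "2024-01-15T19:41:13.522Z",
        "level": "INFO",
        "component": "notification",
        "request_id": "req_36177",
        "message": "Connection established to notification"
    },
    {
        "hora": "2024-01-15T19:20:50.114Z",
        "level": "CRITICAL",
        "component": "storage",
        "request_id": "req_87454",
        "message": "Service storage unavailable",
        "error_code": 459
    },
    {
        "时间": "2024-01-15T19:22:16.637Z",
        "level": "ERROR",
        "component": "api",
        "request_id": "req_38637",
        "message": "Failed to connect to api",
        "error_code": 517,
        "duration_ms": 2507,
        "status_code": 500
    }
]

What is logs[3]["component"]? "notification"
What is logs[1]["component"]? "database"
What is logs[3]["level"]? "INFO"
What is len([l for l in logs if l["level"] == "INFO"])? 2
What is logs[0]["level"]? "INFO"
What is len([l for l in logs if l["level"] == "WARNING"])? 1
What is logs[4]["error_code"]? 459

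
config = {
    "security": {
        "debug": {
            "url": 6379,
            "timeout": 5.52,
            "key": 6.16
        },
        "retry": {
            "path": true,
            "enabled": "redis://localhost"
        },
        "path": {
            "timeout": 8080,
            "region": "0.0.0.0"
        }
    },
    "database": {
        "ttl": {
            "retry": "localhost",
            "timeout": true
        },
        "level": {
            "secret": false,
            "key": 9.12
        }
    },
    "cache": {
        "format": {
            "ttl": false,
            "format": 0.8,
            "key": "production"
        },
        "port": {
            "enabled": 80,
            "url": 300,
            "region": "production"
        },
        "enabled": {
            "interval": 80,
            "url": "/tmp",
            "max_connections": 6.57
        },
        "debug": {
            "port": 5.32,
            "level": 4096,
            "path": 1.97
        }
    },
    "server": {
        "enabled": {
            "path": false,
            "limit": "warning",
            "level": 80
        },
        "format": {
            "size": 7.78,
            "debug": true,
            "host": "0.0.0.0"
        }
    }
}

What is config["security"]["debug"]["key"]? 6.16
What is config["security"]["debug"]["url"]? 6379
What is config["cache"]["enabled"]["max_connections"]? 6.57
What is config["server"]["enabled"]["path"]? False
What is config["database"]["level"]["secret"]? False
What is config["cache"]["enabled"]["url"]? "/tmp"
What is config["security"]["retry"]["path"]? True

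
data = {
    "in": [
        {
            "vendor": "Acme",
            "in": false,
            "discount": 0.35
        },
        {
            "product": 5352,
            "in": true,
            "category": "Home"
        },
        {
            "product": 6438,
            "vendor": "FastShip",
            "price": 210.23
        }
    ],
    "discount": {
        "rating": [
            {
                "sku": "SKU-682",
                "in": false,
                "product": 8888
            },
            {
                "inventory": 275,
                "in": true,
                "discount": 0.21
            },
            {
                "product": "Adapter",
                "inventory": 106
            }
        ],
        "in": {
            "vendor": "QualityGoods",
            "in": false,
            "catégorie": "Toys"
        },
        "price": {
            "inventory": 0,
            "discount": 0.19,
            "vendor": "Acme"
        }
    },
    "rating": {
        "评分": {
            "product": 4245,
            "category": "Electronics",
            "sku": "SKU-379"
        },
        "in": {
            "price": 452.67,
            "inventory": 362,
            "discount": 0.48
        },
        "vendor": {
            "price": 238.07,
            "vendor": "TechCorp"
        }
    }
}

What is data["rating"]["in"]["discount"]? 0.48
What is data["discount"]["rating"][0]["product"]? 8888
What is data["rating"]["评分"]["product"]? 4245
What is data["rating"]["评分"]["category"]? "Electronics"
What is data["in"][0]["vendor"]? "Acme"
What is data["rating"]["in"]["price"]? 452.67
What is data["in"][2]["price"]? 210.23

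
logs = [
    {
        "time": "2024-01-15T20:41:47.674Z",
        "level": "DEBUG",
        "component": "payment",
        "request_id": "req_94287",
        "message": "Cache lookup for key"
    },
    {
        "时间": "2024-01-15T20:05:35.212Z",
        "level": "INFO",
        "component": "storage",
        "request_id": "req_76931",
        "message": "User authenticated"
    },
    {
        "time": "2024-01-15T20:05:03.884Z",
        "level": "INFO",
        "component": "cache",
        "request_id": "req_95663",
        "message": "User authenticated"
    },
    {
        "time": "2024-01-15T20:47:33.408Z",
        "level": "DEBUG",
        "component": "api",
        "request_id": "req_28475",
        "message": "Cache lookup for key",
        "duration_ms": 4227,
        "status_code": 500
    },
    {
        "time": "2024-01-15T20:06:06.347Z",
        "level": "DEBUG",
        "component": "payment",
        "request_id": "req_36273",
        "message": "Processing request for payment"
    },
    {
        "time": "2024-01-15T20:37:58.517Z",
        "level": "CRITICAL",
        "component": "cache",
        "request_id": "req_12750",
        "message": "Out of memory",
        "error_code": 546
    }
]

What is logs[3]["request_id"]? "req_28475"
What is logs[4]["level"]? "DEBUG"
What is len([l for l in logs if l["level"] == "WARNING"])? 0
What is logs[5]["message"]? "Out of memory"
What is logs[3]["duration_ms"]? 4227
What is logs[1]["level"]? "INFO"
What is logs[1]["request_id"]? "req_76931"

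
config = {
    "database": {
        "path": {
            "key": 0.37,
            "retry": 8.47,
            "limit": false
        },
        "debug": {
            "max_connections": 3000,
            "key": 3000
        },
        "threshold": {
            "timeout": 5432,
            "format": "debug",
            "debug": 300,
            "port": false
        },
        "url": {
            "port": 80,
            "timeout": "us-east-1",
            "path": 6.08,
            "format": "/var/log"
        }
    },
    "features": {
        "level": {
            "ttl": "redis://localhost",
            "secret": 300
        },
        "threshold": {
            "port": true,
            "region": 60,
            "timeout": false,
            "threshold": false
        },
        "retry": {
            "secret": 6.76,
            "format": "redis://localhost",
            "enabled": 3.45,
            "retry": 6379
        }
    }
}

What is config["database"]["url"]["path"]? 6.08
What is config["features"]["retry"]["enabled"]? 3.45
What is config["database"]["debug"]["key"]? 3000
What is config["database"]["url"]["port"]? 80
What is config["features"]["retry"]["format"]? "redis://localhost"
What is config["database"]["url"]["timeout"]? "us-east-1"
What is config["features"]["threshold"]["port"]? True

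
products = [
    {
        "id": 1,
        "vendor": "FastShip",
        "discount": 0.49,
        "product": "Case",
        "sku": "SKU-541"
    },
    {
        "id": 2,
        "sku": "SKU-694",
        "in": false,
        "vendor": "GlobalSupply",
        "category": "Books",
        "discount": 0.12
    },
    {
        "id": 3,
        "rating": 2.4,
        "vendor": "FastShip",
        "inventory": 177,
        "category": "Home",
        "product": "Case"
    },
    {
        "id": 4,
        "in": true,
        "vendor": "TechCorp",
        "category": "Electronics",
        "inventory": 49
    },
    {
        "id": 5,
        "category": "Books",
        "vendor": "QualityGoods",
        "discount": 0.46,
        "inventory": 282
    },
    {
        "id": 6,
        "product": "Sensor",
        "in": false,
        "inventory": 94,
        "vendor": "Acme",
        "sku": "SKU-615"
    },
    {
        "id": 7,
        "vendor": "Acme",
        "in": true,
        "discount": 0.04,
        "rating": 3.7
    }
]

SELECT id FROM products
[1, 2, 3, 4, 5, 6, 7]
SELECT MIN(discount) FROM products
0.04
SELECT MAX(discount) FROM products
0.49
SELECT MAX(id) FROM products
7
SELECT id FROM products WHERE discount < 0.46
[2, 7]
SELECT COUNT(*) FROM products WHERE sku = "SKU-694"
1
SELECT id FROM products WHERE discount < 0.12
[7]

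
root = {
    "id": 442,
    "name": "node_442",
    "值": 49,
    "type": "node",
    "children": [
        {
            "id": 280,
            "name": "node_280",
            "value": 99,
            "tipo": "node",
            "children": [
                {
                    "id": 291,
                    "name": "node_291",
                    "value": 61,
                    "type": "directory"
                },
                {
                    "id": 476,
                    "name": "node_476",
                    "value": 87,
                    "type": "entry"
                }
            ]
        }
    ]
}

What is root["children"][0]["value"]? 99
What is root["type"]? "node"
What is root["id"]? 442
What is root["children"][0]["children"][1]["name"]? "node_476"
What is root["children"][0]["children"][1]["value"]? 87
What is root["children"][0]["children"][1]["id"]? 476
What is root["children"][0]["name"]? "node_280"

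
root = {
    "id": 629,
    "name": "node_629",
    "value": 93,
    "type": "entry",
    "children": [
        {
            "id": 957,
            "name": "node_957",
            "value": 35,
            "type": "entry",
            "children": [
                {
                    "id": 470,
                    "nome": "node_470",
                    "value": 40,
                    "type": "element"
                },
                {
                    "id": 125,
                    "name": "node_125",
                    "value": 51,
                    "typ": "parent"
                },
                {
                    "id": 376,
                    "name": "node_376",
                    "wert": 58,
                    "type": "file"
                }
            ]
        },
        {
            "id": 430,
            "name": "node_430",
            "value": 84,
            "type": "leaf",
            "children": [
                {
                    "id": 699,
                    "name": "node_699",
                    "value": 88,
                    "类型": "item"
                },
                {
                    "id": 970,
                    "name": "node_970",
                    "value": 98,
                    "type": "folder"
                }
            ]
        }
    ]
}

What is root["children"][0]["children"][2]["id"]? 376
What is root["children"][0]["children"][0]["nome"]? "node_470"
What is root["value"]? 93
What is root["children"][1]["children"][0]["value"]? 88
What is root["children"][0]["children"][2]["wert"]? 58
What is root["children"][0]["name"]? "node_957"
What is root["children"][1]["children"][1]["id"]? 970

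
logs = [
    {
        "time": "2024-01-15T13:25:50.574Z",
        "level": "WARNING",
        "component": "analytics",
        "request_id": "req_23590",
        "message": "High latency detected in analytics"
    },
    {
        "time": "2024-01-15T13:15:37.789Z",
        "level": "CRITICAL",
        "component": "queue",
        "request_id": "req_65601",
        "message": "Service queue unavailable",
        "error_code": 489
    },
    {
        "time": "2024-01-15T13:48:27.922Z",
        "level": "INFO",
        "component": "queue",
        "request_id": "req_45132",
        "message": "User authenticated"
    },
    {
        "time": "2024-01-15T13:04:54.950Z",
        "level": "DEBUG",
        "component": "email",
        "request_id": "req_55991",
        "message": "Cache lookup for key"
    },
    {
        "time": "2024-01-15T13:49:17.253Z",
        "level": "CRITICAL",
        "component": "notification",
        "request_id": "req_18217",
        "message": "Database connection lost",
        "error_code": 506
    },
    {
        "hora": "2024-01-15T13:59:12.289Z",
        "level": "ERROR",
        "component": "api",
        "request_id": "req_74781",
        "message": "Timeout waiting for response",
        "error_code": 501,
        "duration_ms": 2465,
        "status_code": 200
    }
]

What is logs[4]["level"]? "CRITICAL"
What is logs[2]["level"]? "INFO"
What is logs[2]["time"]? "2024-01-15T13:48:27.922Z"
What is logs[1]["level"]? "CRITICAL"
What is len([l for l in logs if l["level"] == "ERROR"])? 1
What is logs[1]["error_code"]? 489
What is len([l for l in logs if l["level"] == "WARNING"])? 1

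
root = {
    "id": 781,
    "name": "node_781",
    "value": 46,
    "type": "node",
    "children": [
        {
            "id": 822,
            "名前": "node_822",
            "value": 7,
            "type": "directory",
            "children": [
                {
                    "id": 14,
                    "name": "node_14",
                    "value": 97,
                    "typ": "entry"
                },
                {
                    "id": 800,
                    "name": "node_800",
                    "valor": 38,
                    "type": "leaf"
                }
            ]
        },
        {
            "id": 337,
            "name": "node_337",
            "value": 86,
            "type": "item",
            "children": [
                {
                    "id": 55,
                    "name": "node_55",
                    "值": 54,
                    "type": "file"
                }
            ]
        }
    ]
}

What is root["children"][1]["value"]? 86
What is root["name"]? "node_781"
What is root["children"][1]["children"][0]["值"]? 54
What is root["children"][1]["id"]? 337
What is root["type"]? "node"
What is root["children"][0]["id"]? 822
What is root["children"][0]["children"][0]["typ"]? "entry"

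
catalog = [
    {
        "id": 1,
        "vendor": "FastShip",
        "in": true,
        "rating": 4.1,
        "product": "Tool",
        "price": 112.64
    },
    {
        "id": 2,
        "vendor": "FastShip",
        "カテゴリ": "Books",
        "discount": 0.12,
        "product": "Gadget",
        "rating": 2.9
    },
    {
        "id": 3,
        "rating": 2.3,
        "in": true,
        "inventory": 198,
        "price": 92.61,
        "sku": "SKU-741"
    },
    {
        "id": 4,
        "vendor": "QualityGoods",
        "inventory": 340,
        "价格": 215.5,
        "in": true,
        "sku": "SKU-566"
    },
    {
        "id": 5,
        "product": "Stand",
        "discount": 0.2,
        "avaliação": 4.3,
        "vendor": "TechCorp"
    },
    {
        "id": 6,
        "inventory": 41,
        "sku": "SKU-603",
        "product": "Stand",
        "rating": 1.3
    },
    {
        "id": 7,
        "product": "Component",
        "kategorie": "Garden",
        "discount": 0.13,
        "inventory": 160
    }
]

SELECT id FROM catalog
[1, 2, 3, 4, 5, 6, 7]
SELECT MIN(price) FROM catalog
92.61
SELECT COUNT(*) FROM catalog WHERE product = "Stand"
2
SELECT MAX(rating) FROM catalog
4.1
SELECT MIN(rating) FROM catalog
1.3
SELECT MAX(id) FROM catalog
7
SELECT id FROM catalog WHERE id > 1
[2, 3, 4, 5, 6, 7]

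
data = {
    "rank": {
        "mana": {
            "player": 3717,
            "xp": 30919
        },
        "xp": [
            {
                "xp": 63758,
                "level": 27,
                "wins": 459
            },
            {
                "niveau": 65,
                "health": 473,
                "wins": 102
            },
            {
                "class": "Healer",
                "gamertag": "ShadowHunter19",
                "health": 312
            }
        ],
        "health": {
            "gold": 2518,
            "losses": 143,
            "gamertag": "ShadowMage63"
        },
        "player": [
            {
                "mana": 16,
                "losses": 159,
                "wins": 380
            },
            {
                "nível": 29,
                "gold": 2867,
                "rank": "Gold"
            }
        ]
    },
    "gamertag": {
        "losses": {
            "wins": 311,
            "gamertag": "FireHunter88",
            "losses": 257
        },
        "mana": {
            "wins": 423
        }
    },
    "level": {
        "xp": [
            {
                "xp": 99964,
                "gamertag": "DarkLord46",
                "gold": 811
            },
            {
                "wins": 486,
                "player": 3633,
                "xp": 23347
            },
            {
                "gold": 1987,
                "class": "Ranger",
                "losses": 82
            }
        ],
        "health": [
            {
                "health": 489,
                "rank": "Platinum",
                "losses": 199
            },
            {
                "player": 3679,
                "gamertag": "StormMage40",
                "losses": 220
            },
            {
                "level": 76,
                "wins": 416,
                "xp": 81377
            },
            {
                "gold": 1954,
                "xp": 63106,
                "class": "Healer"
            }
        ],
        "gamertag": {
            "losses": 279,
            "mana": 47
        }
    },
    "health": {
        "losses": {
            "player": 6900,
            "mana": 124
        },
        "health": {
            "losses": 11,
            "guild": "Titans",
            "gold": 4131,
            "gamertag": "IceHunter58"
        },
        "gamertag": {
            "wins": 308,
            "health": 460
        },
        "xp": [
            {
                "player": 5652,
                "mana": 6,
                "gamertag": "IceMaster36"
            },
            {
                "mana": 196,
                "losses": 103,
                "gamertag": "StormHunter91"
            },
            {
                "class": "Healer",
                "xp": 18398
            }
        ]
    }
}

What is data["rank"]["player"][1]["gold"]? 2867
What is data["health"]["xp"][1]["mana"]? 196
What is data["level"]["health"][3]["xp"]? 63106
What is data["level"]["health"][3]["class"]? "Healer"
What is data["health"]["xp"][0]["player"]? 5652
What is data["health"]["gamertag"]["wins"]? 308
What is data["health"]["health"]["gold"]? 4131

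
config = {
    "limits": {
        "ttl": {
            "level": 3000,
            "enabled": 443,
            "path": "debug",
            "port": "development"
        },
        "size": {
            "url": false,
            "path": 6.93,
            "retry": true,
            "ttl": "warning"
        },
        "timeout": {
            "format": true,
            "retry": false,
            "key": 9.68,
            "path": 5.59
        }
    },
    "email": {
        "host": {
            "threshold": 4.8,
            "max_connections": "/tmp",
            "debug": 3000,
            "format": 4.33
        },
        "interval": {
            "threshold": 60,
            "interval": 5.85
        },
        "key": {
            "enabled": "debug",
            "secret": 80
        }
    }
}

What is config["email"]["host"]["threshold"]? 4.8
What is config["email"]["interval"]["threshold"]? 60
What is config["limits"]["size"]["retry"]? True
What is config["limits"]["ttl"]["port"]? "development"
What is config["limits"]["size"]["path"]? 6.93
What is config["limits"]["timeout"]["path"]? 5.59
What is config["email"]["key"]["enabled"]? "debug"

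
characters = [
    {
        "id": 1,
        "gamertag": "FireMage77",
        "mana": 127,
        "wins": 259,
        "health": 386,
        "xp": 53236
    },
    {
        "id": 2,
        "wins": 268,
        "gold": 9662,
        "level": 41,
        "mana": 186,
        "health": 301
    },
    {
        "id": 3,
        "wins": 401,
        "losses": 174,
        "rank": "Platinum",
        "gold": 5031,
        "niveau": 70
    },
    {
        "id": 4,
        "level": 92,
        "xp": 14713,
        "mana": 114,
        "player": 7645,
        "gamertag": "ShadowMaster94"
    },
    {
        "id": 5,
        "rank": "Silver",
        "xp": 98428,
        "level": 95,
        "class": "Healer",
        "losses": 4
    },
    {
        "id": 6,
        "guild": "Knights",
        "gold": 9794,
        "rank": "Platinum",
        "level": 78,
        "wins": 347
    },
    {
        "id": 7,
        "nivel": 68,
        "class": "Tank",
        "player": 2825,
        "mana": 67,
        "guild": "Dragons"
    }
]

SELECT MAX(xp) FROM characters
98428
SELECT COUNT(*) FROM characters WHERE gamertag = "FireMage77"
1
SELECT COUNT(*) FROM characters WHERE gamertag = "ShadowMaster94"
1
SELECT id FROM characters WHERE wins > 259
[2, 3, 6]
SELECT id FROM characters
[1, 2, 3, 4, 5, 6, 7]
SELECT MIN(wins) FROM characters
259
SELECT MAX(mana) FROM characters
186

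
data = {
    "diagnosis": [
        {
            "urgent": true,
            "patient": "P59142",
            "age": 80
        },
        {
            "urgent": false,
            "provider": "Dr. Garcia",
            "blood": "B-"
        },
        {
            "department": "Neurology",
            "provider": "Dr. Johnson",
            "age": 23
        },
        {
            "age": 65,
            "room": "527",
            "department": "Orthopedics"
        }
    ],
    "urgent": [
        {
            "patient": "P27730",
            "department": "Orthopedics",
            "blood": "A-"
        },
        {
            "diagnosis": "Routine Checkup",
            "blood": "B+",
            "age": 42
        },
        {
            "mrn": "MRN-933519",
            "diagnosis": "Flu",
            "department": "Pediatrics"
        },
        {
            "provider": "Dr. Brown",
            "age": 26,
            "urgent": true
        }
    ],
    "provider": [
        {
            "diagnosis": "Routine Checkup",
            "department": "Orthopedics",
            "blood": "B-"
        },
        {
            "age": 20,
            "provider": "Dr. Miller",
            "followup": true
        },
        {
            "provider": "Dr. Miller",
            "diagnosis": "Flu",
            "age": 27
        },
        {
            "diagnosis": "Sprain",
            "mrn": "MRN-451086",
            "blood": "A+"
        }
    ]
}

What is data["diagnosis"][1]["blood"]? "B-"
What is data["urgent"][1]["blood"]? "B+"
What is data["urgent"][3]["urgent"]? True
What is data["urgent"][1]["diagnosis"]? "Routine Checkup"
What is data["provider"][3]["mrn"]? "MRN-451086"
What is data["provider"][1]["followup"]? True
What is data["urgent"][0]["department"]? "Orthopedics"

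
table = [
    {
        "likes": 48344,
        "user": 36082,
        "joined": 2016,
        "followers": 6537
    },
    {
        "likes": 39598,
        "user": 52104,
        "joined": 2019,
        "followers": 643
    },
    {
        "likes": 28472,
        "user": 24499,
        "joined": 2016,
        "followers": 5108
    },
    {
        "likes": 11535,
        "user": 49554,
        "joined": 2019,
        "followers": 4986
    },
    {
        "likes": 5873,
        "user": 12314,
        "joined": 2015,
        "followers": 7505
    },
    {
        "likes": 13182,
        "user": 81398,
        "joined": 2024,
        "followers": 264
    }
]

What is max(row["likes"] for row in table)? 48344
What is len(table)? 6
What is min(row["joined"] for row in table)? 2015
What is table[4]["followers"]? 7505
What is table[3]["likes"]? 11535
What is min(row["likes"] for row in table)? 5873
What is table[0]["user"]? 36082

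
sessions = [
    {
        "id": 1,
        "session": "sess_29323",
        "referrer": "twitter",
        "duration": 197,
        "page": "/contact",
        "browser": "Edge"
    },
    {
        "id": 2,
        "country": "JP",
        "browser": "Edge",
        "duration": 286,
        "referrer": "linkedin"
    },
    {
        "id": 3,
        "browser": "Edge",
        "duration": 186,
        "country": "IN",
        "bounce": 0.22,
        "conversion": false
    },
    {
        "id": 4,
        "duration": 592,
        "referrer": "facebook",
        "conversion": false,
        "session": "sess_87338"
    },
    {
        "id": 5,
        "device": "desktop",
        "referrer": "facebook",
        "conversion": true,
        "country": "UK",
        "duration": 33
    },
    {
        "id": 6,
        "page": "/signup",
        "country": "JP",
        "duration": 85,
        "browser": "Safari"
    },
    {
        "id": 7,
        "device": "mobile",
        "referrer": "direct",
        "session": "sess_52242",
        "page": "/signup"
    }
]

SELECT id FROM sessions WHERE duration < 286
[1, 3, 5, 6]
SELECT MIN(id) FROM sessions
1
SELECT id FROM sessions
[1, 2, 3, 4, 5, 6, 7]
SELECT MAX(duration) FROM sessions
592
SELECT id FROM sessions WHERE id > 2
[3, 4, 5, 6, 7]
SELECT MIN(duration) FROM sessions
33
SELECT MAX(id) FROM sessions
7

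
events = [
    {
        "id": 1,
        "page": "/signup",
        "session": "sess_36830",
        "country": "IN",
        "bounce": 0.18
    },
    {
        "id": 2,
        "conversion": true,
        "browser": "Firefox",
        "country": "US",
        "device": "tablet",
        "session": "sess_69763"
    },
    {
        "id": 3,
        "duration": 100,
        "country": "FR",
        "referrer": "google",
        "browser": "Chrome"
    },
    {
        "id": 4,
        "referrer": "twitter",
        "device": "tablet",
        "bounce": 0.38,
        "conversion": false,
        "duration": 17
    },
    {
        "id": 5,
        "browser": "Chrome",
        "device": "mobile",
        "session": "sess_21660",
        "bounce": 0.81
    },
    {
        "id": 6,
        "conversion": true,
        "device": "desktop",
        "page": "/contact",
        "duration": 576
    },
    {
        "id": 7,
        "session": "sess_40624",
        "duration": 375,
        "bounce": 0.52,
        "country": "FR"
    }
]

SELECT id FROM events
[1, 2, 3, 4, 5, 6, 7]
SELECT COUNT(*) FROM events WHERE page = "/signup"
1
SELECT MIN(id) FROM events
1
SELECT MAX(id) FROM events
7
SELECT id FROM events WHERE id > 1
[2, 3, 4, 5, 6, 7]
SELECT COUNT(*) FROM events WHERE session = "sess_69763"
1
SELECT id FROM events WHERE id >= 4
[4, 5, 6, 7]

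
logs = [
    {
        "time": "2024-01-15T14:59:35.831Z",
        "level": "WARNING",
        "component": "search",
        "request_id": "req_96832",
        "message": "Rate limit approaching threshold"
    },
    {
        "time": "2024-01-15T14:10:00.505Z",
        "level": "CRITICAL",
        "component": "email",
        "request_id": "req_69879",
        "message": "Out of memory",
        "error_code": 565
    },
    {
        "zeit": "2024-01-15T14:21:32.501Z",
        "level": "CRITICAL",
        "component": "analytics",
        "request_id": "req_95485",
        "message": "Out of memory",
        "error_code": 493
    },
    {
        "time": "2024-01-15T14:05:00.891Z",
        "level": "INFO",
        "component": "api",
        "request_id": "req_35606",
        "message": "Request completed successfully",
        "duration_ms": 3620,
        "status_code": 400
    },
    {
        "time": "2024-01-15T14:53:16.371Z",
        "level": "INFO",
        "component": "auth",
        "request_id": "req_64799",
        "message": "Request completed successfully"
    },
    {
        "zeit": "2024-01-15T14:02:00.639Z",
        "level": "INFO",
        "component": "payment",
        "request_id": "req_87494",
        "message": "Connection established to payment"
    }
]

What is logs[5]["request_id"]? "req_87494"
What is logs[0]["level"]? "WARNING"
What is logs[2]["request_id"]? "req_95485"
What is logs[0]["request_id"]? "req_96832"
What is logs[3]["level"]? "INFO"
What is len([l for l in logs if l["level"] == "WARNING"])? 1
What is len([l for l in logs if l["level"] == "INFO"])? 3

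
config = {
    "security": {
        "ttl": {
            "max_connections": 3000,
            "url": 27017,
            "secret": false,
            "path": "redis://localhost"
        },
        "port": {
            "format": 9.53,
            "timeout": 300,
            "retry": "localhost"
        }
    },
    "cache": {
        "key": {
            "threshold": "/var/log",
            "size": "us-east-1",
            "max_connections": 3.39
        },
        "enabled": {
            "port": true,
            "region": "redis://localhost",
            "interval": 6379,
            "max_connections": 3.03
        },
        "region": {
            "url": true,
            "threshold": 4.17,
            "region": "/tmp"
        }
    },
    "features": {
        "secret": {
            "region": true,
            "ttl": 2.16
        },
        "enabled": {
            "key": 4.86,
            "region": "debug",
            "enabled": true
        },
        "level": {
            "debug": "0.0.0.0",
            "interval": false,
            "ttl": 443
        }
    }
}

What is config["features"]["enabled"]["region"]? "debug"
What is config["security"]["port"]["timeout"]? 300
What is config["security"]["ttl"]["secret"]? False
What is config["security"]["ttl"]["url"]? 27017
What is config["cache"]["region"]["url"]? True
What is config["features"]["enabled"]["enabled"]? True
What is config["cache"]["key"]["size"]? "us-east-1"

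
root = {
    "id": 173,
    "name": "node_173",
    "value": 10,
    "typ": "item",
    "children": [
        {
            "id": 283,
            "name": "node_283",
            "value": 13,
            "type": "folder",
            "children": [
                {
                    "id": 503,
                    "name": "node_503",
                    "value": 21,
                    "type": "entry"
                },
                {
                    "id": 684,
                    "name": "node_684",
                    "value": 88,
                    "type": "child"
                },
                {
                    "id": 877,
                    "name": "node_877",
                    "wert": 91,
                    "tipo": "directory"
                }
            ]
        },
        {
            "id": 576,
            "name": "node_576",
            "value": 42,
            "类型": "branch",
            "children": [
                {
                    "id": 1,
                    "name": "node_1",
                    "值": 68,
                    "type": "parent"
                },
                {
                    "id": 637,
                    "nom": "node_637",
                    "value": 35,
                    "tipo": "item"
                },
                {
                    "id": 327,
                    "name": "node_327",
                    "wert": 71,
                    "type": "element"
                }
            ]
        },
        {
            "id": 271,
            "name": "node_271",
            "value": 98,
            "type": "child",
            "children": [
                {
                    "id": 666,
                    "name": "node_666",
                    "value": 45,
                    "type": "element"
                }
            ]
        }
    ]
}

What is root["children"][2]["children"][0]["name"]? "node_666"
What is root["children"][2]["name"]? "node_271"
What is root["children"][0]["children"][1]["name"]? "node_684"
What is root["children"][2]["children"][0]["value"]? 45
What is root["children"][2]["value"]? 98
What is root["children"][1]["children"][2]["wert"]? 71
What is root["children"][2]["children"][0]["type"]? "element"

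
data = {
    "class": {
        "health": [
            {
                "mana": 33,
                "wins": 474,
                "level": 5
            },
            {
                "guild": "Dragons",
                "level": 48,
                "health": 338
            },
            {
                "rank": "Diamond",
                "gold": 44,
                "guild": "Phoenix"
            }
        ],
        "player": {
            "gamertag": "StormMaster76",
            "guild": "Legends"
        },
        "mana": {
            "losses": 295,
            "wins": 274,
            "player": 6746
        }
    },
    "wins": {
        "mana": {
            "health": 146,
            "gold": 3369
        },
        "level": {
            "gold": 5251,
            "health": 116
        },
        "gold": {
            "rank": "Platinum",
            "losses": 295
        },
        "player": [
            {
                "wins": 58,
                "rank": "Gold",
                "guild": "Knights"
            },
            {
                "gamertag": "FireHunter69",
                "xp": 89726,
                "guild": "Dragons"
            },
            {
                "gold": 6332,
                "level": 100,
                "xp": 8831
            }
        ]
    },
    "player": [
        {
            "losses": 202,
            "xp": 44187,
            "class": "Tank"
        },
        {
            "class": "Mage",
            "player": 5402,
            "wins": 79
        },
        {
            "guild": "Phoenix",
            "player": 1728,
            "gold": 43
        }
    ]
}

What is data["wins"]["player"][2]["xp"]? 8831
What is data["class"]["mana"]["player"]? 6746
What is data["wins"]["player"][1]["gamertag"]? "FireHunter69"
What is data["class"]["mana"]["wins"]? 274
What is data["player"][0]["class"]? "Tank"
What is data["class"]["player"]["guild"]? "Legends"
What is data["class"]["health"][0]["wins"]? 474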